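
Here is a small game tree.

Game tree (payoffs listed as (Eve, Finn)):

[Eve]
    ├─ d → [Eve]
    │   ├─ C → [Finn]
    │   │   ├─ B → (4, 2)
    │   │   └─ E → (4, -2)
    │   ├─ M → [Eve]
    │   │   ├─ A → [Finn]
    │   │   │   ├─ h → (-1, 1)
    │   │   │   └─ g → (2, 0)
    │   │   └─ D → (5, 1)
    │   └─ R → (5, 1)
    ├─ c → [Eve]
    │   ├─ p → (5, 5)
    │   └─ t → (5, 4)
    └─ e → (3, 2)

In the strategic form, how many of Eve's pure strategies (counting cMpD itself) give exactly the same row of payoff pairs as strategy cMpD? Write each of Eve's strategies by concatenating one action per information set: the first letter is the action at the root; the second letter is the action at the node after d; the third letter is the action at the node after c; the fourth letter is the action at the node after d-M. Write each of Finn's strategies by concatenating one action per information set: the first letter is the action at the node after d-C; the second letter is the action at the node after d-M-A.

Row for cMpD (columns Bh, Bg, Eh, Eg): (5,5) (5,5) (5,5) (5,5).
Under cMpD, Eve's choice at the node after d and at the node after d-M can never be reached regardless of what Finn does, so varying those choices leaves every outcome unchanged.
Holding the reachable choices fixed and varying the unreachable ones freely already gives 3 × 2 = 6 equivalent strategies.
No other strategy reproduces this row, so those 6 are the full class: cCpA, cCpD, cMpA, cMpD, cRpA, cRpD.

6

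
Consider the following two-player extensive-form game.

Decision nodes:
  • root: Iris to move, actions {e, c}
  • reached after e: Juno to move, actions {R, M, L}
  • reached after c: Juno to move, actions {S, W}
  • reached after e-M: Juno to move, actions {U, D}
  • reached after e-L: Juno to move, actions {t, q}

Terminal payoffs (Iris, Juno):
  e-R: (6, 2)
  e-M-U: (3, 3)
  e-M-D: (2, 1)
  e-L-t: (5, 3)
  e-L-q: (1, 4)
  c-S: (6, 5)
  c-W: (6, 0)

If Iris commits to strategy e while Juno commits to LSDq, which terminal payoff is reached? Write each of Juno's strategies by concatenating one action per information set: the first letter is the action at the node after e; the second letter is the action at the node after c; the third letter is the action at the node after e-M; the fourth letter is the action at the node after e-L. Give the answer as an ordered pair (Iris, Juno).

(1, 4)

Trace the play path from the root:
  Iris plays e
  Juno plays L at [e]
  Juno plays q at [e-L]
→ terminal payoff (1, 4).
(Juno's choice at the node after c is never reached on this path, so it doesn't affect the outcome.)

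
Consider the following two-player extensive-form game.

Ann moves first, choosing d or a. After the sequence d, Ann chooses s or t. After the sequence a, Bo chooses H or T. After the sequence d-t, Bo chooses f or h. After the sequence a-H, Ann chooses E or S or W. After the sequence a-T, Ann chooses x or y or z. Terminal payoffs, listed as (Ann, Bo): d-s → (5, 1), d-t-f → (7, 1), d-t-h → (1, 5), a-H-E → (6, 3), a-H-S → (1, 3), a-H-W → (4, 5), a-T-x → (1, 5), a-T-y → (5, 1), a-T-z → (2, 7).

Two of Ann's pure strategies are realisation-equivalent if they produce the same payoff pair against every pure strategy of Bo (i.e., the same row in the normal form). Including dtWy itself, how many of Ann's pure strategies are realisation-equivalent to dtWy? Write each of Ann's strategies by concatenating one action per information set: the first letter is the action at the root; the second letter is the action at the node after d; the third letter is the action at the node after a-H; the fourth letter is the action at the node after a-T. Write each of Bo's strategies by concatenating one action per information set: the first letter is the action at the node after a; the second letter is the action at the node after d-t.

Row for dtWy (columns Hf, Hh, Tf, Th): (7,1) (1,5) (7,1) (1,5).
Under dtWy, Ann's choice at the node after a-H and at the node after a-T can never be reached regardless of what Bo does, so varying those choices leaves every outcome unchanged.
Holding the reachable choices fixed and varying the unreachable ones freely already gives 3 × 3 = 9 equivalent strategies.
No other strategy reproduces this row, so those 9 are the full class: dtEx, dtEy, dtEz, dtSx, dtSy, dtSz, dtWx, dtWy, dtWz.

9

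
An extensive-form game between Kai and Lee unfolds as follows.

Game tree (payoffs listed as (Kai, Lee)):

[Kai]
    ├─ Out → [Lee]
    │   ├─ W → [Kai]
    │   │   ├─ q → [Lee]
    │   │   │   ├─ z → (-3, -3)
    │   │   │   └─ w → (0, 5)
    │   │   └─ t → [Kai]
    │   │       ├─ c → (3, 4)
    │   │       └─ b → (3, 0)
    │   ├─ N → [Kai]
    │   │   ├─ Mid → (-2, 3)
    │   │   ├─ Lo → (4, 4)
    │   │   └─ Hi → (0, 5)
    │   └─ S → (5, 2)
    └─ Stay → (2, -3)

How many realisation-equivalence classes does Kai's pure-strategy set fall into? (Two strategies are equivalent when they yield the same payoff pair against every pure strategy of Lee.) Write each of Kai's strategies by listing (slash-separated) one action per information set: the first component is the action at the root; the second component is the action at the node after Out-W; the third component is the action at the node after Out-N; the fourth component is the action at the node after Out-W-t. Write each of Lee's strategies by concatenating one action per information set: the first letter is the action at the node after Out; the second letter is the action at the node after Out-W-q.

Kai has 24 pure strategies: Out/q/Mid/c, Out/q/Mid/b, Out/q/Lo/c, Out/q/Lo/b, Out/q/Hi/c, Out/q/Hi/b, Out/t/Mid/c, Out/t/Mid/b, Out/t/Lo/c, Out/t/Lo/b, Out/t/Hi/c, Out/t/Hi/b, Stay/q/Mid/c, Stay/q/Mid/b, Stay/q/Lo/c, Stay/q/Lo/b, Stay/q/Hi/c, Stay/q/Hi/b, Stay/t/Mid/c, Stay/t/Mid/b, Stay/t/Lo/c, Stay/t/Lo/b, Stay/t/Hi/c, Stay/t/Hi/b. Columns: Wz, Ww, Nz, Nw, Sz, Sw.
{Out/q/Mid/c, Out/q/Mid/b} → row (-3,-3) (0,5) (-2,3) (-2,3) (5,2) (5,2)
{Out/q/Lo/c, Out/q/Lo/b} → row (-3,-3) (0,5) (4,4) (4,4) (5,2) (5,2)
{Out/q/Hi/c, Out/q/Hi/b} → row (-3,-3) (0,5) (0,5) (0,5) (5,2) (5,2)
{Out/t/Mid/c} → row (3,4) (3,4) (-2,3) (-2,3) (5,2) (5,2)
{Out/t/Mid/b} → row (3,0) (3,0) (-2,3) (-2,3) (5,2) (5,2)
{Out/t/Lo/c} → row (3,4) (3,4) (4,4) (4,4) (5,2) (5,2)
{Out/t/Lo/b} → row (3,0) (3,0) (4,4) (4,4) (5,2) (5,2)
{Out/t/Hi/c} → row (3,4) (3,4) (0,5) (0,5) (5,2) (5,2)
{Out/t/Hi/b} → row (3,0) (3,0) (0,5) (0,5) (5,2) (5,2)
{Stay/q/Mid/c, Stay/q/Mid/b, Stay/q/Lo/c, Stay/q/Lo/b, Stay/q/Hi/c, Stay/q/Hi/b, Stay/t/Mid/c, Stay/t/Mid/b, Stay/t/Lo/c, Stay/t/Lo/b, Stay/t/Hi/c, Stay/t/Hi/b} → row (2,-3) (2,-3) (2,-3) (2,-3) (2,-3) (2,-3)
That's 10 distinct rows out of 24 strategies.

10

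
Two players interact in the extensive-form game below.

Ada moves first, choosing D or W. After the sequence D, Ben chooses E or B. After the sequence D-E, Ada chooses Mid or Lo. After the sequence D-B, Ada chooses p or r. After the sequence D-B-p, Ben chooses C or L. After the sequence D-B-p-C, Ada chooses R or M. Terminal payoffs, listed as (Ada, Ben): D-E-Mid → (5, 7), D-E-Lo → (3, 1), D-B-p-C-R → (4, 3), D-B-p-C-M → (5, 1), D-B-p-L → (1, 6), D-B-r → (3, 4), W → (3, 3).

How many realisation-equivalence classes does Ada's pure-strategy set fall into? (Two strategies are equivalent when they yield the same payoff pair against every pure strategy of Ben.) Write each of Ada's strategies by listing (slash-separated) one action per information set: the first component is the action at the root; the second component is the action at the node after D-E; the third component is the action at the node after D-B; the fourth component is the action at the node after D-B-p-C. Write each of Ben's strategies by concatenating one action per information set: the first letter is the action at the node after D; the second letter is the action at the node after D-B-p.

Ada has 16 pure strategies: D/Mid/p/R, D/Mid/p/M, D/Mid/r/R, D/Mid/r/M, D/Lo/p/R, D/Lo/p/M, D/Lo/r/R, D/Lo/r/M, W/Mid/p/R, W/Mid/p/M, W/Mid/r/R, W/Mid/r/M, W/Lo/p/R, W/Lo/p/M, W/Lo/r/R, W/Lo/r/M. Columns: EC, EL, BC, BL.
{D/Mid/p/R} → row (5,7) (5,7) (4,3) (1,6)
{D/Mid/p/M} → row (5,7) (5,7) (5,1) (1,6)
{D/Mid/r/R, D/Mid/r/M} → row (5,7) (5,7) (3,4) (3,4)
{D/Lo/p/R} → row (3,1) (3,1) (4,3) (1,6)
{D/Lo/p/M} → row (3,1) (3,1) (5,1) (1,6)
{D/Lo/r/R, D/Lo/r/M} → row (3,1) (3,1) (3,4) (3,4)
{W/Mid/p/R, W/Mid/p/M, W/Mid/r/R, W/Mid/r/M, W/Lo/p/R, W/Lo/p/M, W/Lo/r/R, W/Lo/r/M} → row (3,3) (3,3) (3,3) (3,3)
That's 7 distinct rows out of 16 strategies.

7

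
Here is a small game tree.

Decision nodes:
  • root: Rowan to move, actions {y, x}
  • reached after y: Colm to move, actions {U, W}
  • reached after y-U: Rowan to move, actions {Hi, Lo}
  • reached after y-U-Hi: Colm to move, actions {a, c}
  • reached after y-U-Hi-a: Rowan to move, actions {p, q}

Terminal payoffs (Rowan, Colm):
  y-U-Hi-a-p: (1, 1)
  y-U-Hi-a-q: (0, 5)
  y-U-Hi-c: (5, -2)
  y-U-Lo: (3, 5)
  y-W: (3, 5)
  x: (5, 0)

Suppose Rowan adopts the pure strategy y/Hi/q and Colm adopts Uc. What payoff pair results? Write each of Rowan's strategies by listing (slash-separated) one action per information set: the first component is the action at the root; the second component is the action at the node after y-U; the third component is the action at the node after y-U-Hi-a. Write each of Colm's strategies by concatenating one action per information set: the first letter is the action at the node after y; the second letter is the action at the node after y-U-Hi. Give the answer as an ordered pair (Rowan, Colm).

Trace the play path from the root:
  Rowan plays y
  Colm plays U at [y]
  Rowan plays Hi at [y-U]
  Colm plays c at [y-U-Hi]
→ terminal payoff (5, -2).
(Rowan's choice at the node after y-U-Hi-a is never reached on this path, so it doesn't affect the outcome.)

(5, -2)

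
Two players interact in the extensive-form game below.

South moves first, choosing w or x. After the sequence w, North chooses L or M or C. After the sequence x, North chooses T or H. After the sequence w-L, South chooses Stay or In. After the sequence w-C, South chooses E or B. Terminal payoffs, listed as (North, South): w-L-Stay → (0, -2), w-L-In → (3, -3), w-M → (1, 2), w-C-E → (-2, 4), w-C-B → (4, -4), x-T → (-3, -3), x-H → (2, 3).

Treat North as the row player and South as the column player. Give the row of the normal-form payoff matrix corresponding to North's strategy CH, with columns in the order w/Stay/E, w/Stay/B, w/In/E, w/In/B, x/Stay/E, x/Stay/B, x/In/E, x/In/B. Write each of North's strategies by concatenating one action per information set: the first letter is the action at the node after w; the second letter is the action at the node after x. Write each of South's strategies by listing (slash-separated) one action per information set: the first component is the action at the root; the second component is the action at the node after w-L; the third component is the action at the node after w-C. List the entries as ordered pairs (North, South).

(-2,4) (4,-4) (-2,4) (4,-4) (2,3) (2,3) (2,3) (2,3)

vs w/Stay/E: South plays w → North plays C at [w] → South plays E at [w-C] → (-2, 4)
vs w/Stay/B: South plays w → North plays C at [w] → South plays B at [w-C] → (4, -4)
vs w/In/E: South plays w → North plays C at [w] → South plays E at [w-C] → (-2, 4)
vs w/In/B: South plays w → North plays C at [w] → South plays B at [w-C] → (4, -4)
vs x/Stay/E: South plays x → North plays H at [x] → (2, 3)
vs x/Stay/B: South plays x → North plays H at [x] → (2, 3)
vs x/In/E: South plays x → North plays H at [x] → (2, 3)
vs x/In/B: South plays x → North plays H at [x] → (2, 3)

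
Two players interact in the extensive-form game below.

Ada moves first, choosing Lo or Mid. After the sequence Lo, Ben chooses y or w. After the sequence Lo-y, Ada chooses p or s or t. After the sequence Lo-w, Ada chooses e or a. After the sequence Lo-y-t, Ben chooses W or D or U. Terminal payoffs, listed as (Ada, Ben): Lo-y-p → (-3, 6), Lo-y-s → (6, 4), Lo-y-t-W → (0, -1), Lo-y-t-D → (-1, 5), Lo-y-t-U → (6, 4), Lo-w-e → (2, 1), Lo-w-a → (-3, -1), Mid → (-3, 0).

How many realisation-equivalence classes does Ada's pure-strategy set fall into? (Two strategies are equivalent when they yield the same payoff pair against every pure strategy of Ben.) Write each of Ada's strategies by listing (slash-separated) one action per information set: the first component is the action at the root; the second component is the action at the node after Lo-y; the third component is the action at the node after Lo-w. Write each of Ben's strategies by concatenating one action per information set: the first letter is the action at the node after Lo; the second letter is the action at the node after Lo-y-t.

Ada has 12 pure strategies: Lo/p/e, Lo/p/a, Lo/s/e, Lo/s/a, Lo/t/e, Lo/t/a, Mid/p/e, Mid/p/a, Mid/s/e, Mid/s/a, Mid/t/e, Mid/t/a. Columns: yW, yD, yU, wW, wD, wU.
{Lo/p/e} → row (-3,6) (-3,6) (-3,6) (2,1) (2,1) (2,1)
{Lo/p/a} → row (-3,6) (-3,6) (-3,6) (-3,-1) (-3,-1) (-3,-1)
{Lo/s/e} → row (6,4) (6,4) (6,4) (2,1) (2,1) (2,1)
{Lo/s/a} → row (6,4) (6,4) (6,4) (-3,-1) (-3,-1) (-3,-1)
{Lo/t/e} → row (0,-1) (-1,5) (6,4) (2,1) (2,1) (2,1)
{Lo/t/a} → row (0,-1) (-1,5) (6,4) (-3,-1) (-3,-1) (-3,-1)
{Mid/p/e, Mid/p/a, Mid/s/e, Mid/s/a, Mid/t/e, Mid/t/a} → row (-3,0) (-3,0) (-3,0) (-3,0) (-3,0) (-3,0)
That's 7 distinct rows out of 12 strategies.

7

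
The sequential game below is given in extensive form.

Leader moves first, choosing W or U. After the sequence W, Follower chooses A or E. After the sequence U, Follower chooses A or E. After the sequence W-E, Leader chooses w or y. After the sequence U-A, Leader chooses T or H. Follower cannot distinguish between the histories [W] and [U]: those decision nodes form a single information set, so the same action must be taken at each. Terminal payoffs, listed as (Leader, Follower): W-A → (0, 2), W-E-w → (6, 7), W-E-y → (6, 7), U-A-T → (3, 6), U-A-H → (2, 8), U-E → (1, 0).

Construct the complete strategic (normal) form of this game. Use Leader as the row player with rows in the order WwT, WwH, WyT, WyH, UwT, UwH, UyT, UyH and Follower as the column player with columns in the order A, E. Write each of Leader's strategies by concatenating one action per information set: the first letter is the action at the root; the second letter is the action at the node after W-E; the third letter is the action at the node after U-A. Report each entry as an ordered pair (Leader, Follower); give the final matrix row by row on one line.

WwT: (0,2) (6,7) | WwH: (0,2) (6,7) | WyT: (0,2) (6,7) | WyH: (0,2) (6,7) | UwT: (3,6) (1,0) | UwH: (2,8) (1,0) | UyT: (3,6) (1,0) | UyH: (2,8) (1,0)

            A        E
 WwT    (0,2)    (6,7)
 WwH    (0,2)    (6,7)
 WyT    (0,2)    (6,7)
 WyH    (0,2)    (6,7)
 UwT    (3,6)    (1,0)
 UwH    (2,8)    (1,0)
 UyT    (3,6)    (1,0)
 UyH    (2,8)    (1,0)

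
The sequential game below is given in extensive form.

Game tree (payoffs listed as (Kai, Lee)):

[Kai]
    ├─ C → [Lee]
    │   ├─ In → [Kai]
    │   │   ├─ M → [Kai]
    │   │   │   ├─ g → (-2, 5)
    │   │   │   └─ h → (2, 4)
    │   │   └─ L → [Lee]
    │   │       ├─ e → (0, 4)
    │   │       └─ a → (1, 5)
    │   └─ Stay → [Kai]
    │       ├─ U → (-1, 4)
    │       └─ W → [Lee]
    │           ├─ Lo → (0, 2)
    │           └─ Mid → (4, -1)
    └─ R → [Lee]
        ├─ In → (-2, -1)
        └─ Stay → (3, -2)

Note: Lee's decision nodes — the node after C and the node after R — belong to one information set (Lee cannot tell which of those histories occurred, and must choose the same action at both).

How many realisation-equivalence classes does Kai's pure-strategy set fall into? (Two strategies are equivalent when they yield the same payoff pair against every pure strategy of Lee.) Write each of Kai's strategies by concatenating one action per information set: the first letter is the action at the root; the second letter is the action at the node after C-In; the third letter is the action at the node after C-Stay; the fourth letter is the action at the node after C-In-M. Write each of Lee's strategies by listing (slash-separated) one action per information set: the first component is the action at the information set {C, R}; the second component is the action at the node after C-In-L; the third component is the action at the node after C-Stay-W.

Kai has 16 pure strategies: CMUg, CMUh, CMWg, CMWh, CLUg, CLUh, CLWg, CLWh, RMUg, RMUh, RMWg, RMWh, RLUg, RLUh, RLWg, RLWh. Columns: In/e/Lo, In/e/Mid, In/a/Lo, In/a/Mid, Stay/e/Lo, Stay/e/Mid, Stay/a/Lo, Stay/a/Mid.
{CMUg} → row (-2,5) (-2,5) (-2,5) (-2,5) (-1,4) (-1,4) (-1,4) (-1,4)
{CMUh} → row (2,4) (2,4) (2,4) (2,4) (-1,4) (-1,4) (-1,4) (-1,4)
{CMWg} → row (-2,5) (-2,5) (-2,5) (-2,5) (0,2) (4,-1) (0,2) (4,-1)
{CMWh} → row (2,4) (2,4) (2,4) (2,4) (0,2) (4,-1) (0,2) (4,-1)
{CLUg, CLUh} → row (0,4) (0,4) (1,5) (1,5) (-1,4) (-1,4) (-1,4) (-1,4)
{CLWg, CLWh} → row (0,4) (0,4) (1,5) (1,5) (0,2) (4,-1) (0,2) (4,-1)
{RMUg, RMUh, RMWg, RMWh, RLUg, RLUh, RLWg, RLWh} → row (-2,-1) (-2,-1) (-2,-1) (-2,-1) (3,-2) (3,-2) (3,-2) (3,-2)
That's 7 distinct rows out of 16 strategies.

7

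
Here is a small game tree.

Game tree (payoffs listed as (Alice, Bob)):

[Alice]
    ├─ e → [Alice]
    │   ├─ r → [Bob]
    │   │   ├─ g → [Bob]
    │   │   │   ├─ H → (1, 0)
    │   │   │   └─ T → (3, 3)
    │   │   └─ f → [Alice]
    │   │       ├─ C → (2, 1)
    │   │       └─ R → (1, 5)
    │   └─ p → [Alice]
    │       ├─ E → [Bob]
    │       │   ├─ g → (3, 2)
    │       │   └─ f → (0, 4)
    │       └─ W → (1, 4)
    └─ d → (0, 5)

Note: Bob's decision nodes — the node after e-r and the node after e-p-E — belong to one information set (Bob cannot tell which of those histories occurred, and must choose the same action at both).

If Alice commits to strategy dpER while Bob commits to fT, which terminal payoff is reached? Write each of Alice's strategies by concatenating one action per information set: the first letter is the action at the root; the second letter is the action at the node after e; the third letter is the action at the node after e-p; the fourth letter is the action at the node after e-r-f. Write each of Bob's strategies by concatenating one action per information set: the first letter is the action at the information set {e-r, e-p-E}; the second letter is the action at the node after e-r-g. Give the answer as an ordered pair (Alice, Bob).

Trace the play path from the root:
  Alice plays d
→ terminal payoff (0, 5).
(Alice's choice at the node after e is never reached on this path, so it doesn't affect the outcome.)

(0, 5)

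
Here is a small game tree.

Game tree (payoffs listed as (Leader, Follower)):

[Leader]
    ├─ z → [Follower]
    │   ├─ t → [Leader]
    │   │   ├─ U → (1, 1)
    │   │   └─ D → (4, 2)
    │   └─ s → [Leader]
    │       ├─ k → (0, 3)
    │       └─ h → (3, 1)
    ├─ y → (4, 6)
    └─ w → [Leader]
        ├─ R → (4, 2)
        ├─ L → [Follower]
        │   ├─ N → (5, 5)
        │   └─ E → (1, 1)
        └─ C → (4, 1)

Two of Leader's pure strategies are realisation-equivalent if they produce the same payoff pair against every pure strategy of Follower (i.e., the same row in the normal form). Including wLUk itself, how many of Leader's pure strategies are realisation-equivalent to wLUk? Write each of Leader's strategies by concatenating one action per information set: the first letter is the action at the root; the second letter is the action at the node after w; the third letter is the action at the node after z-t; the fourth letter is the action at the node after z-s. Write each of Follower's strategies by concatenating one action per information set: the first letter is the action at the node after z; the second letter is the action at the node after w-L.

4

Row for wLUk (columns tN, tE, sN, sE): (5,5) (1,1) (5,5) (1,1).
Under wLUk, Leader's choice at the node after z-t and at the node after z-s can never be reached regardless of what Follower does, so varying those choices leaves every outcome unchanged.
Holding the reachable choices fixed and varying the unreachable ones freely already gives 2 × 2 = 4 equivalent strategies.
No other strategy reproduces this row, so those 4 are the full class: wLUk, wLUh, wLDk, wLDh.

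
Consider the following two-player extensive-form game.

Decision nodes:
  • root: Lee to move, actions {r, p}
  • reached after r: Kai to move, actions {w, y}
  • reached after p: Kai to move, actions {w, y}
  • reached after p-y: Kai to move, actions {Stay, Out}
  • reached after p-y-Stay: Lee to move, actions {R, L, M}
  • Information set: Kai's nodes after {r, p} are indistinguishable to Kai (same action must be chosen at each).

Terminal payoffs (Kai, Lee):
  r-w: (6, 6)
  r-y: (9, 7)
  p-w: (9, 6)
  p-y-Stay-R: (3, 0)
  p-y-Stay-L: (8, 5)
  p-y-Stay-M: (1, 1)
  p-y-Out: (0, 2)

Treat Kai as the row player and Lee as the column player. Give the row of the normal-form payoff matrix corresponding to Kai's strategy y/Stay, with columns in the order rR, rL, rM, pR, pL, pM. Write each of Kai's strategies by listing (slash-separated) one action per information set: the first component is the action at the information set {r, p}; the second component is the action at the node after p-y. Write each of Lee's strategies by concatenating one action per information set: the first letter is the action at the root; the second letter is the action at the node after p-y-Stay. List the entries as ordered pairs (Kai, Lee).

vs rR: Lee plays r → Kai plays y at [r] → (9, 7)
vs rL: Lee plays r → Kai plays y at [r] → (9, 7)
vs rM: Lee plays r → Kai plays y at [r] → (9, 7)
vs pR: Lee plays p → Kai plays y at [p] → Kai plays Stay at [p-y] → Lee plays R at [p-y-Stay] → (3, 0)
vs pL: Lee plays p → Kai plays y at [p] → Kai plays Stay at [p-y] → Lee plays L at [p-y-Stay] → (8, 5)
vs pM: Lee plays p → Kai plays y at [p] → Kai plays Stay at [p-y] → Lee plays M at [p-y-Stay] → (1, 1)

(9,7) (9,7) (9,7) (3,0) (8,5) (1,1)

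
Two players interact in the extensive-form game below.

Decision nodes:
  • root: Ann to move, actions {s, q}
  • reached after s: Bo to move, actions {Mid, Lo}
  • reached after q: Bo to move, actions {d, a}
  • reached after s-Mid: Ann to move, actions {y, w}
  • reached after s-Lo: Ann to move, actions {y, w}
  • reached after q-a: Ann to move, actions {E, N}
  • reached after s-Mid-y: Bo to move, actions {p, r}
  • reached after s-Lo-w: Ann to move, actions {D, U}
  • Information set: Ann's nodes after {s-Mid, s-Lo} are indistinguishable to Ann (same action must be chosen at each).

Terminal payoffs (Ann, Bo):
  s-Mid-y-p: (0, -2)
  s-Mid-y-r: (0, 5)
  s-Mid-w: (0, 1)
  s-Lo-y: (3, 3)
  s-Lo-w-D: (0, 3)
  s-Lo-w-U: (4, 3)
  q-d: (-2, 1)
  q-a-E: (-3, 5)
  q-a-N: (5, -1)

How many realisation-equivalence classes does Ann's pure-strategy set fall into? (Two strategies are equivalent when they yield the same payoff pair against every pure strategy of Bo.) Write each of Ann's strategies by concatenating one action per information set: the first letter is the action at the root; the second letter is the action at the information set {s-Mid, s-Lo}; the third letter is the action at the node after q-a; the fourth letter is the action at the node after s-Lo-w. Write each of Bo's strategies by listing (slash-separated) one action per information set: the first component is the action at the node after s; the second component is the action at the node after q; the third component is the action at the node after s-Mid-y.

5

Ann has 16 pure strategies: syED, syEU, syND, syNU, swED, swEU, swND, swNU, qyED, qyEU, qyND, qyNU, qwED, qwEU, qwND, qwNU. Columns: Mid/d/p, Mid/d/r, Mid/a/p, Mid/a/r, Lo/d/p, Lo/d/r, Lo/a/p, Lo/a/r.
{syED, syEU, syND, syNU} → row (0,-2) (0,5) (0,-2) (0,5) (3,3) (3,3) (3,3) (3,3)
{swED, swND} → row (0,1) (0,1) (0,1) (0,1) (0,3) (0,3) (0,3) (0,3)
{swEU, swNU} → row (0,1) (0,1) (0,1) (0,1) (4,3) (4,3) (4,3) (4,3)
{qyED, qyEU, qwED, qwEU} → row (-2,1) (-2,1) (-3,5) (-3,5) (-2,1) (-2,1) (-3,5) (-3,5)
{qyND, qyNU, qwND, qwNU} → row (-2,1) (-2,1) (5,-1) (5,-1) (-2,1) (-2,1) (5,-1) (5,-1)
That's 5 distinct rows out of 16 strategies.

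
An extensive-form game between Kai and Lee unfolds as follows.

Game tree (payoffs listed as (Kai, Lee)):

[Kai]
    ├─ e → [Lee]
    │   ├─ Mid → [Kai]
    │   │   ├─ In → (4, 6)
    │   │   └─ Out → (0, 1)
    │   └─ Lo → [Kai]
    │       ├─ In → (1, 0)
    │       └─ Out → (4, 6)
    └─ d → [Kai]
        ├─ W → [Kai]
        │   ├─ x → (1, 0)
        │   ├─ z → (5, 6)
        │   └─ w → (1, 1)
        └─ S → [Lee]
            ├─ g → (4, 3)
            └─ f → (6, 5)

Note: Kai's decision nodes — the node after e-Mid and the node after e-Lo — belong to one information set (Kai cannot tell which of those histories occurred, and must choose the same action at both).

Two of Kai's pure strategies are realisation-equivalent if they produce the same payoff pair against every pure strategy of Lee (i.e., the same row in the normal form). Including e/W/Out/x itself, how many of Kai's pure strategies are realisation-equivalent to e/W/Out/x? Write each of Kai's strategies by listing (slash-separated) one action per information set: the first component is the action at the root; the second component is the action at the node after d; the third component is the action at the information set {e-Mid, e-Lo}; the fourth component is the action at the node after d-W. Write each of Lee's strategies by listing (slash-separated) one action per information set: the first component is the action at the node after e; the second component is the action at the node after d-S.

6

Row for e/W/Out/x (columns Mid/g, Mid/f, Lo/g, Lo/f): (0,1) (0,1) (4,6) (4,6).
Under e/W/Out/x, Kai's choice at the node after d and at the node after d-W can never be reached regardless of what Lee does, so varying those choices leaves every outcome unchanged.
Holding the reachable choices fixed and varying the unreachable ones freely already gives 2 × 3 = 6 equivalent strategies.
No other strategy reproduces this row, so those 6 are the full class: e/W/Out/x, e/W/Out/z, e/W/Out/w, e/S/Out/x, e/S/Out/z, e/S/Out/w.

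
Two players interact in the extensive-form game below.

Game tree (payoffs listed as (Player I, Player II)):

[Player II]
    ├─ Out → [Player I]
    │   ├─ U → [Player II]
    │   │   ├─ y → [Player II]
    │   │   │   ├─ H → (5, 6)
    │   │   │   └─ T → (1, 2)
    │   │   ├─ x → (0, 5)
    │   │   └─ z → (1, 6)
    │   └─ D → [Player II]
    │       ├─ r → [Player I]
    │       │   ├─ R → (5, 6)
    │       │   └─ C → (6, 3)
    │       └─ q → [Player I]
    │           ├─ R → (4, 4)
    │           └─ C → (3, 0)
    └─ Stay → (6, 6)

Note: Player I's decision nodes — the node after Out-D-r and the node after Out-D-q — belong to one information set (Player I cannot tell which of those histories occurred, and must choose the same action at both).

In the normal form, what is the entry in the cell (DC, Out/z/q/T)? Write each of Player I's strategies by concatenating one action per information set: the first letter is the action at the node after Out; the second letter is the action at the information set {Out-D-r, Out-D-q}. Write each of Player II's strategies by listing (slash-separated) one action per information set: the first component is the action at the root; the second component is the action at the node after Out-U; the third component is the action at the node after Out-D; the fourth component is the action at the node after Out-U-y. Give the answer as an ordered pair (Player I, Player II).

Trace the play path from the root:
  Player II plays Out
  Player I plays D at [Out]
  Player II plays q at [Out-D]
  Player I plays C at [Out-D-q]
→ terminal payoff (3, 0).
(Player II's choice at the node after Out-U is never reached on this path, so it doesn't affect the outcome.)

(3, 0)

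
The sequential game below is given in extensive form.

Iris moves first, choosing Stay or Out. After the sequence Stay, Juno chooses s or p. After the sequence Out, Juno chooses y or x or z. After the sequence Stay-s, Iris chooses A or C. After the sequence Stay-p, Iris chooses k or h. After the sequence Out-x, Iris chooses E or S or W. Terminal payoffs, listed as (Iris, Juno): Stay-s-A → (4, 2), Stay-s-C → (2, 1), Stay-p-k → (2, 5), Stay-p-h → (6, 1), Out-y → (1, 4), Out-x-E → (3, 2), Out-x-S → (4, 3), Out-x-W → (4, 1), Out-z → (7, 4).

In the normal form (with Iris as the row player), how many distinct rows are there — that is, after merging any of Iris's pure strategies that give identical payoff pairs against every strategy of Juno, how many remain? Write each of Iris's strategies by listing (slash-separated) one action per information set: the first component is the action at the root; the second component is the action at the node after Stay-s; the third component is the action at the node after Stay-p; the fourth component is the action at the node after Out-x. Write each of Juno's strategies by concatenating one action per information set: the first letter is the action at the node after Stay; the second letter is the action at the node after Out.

Iris has 24 pure strategies: Stay/A/k/E, Stay/A/k/S, Stay/A/k/W, Stay/A/h/E, Stay/A/h/S, Stay/A/h/W, Stay/C/k/E, Stay/C/k/S, Stay/C/k/W, Stay/C/h/E, Stay/C/h/S, Stay/C/h/W, Out/A/k/E, Out/A/k/S, Out/A/k/W, Out/A/h/E, Out/A/h/S, Out/A/h/W, Out/C/k/E, Out/C/k/S, Out/C/k/W, Out/C/h/E, Out/C/h/S, Out/C/h/W. Columns: sy, sx, sz, py, px, pz.
{Stay/A/k/E, Stay/A/k/S, Stay/A/k/W} → row (4,2) (4,2) (4,2) (2,5) (2,5) (2,5)
{Stay/A/h/E, Stay/A/h/S, Stay/A/h/W} → row (4,2) (4,2) (4,2) (6,1) (6,1) (6,1)
{Stay/C/k/E, Stay/C/k/S, Stay/C/k/W} → row (2,1) (2,1) (2,1) (2,5) (2,5) (2,5)
{Stay/C/h/E, Stay/C/h/S, Stay/C/h/W} → row (2,1) (2,1) (2,1) (6,1) (6,1) (6,1)
{Out/A/k/E, Out/A/h/E, Out/C/k/E, Out/C/h/E} → row (1,4) (3,2) (7,4) (1,4) (3,2) (7,4)
{Out/A/k/S, Out/A/h/S, Out/C/k/S, Out/C/h/S} → row (1,4) (4,3) (7,4) (1,4) (4,3) (7,4)
{Out/A/k/W, Out/A/h/W, Out/C/k/W, Out/C/h/W} → row (1,4) (4,1) (7,4) (1,4) (4,1) (7,4)
That's 7 distinct rows out of 24 strategies.

7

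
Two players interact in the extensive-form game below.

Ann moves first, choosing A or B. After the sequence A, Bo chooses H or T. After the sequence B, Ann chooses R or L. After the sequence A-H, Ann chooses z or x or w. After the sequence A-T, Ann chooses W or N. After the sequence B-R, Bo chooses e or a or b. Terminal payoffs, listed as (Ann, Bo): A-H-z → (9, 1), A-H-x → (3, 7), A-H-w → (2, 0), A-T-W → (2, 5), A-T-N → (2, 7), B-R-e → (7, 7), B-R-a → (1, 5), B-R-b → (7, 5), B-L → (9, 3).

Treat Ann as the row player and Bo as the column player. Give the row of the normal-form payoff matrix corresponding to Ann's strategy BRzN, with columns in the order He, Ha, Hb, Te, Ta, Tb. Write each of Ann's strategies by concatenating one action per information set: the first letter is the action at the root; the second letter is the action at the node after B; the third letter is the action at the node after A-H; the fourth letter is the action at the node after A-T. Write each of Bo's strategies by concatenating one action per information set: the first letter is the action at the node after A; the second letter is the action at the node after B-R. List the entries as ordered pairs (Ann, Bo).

vs He: Ann plays B → Ann plays R at [B] → Bo plays e at [B-R] → (7, 7)
vs Ha: Ann plays B → Ann plays R at [B] → Bo plays a at [B-R] → (1, 5)
vs Hb: Ann plays B → Ann plays R at [B] → Bo plays b at [B-R] → (7, 5)
vs Te: Ann plays B → Ann plays R at [B] → Bo plays e at [B-R] → (7, 7)
vs Ta: Ann plays B → Ann plays R at [B] → Bo plays a at [B-R] → (1, 5)
vs Tb: Ann plays B → Ann plays R at [B] → Bo plays b at [B-R] → (7, 5)

(7,7) (1,5) (7,5) (7,7) (1,5) (7,5)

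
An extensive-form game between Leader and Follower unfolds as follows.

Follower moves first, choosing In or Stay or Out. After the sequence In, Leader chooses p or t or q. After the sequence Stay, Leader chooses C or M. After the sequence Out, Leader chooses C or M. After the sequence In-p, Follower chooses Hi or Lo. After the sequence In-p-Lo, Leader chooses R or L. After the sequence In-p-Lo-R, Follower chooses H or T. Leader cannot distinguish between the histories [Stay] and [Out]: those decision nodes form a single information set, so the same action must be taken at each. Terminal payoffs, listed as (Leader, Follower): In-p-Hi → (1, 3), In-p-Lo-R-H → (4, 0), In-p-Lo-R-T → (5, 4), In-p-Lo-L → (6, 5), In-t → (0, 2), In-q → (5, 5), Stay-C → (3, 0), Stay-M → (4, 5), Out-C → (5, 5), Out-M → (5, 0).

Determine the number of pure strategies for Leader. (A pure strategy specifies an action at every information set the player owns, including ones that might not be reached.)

12

Leader owns the node after In with actions {p, t, q} — three choices.
Leader owns the information set {Stay, Out} with actions {C, M} — two choices.
Leader owns the node after In-p-Lo with actions {R, L} — two choices.
A pure strategy fixes one action at each information set independently, so the count is the product 3 × 2 × 2 = 12.
(For reference, Follower has 12 pure strategies, giving a 12×12 normal-form matrix.)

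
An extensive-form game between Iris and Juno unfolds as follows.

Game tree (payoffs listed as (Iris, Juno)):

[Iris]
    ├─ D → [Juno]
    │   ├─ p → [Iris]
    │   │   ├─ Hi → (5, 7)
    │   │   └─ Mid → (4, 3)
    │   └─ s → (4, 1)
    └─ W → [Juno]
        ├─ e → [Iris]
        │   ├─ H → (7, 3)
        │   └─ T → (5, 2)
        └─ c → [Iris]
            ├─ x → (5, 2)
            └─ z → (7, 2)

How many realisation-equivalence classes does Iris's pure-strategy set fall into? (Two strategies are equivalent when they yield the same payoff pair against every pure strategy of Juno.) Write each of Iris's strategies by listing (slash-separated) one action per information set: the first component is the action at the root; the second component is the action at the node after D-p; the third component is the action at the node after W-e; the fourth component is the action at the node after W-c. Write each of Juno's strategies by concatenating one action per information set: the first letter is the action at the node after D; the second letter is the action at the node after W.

6

Iris has 16 pure strategies: D/Hi/H/x, D/Hi/H/z, D/Hi/T/x, D/Hi/T/z, D/Mid/H/x, D/Mid/H/z, D/Mid/T/x, D/Mid/T/z, W/Hi/H/x, W/Hi/H/z, W/Hi/T/x, W/Hi/T/z, W/Mid/H/x, W/Mid/H/z, W/Mid/T/x, W/Mid/T/z. Columns: pe, pc, se, sc.
{D/Hi/H/x, D/Hi/H/z, D/Hi/T/x, D/Hi/T/z} → row (5,7) (5,7) (4,1) (4,1)
{D/Mid/H/x, D/Mid/H/z, D/Mid/T/x, D/Mid/T/z} → row (4,3) (4,3) (4,1) (4,1)
{W/Hi/H/x, W/Mid/H/x} → row (7,3) (5,2) (7,3) (5,2)
{W/Hi/H/z, W/Mid/H/z} → row (7,3) (7,2) (7,3) (7,2)
{W/Hi/T/x, W/Mid/T/x} → row (5,2) (5,2) (5,2) (5,2)
{W/Hi/T/z, W/Mid/T/z} → row (5,2) (7,2) (5,2) (7,2)
That's 6 distinct rows out of 16 strategies.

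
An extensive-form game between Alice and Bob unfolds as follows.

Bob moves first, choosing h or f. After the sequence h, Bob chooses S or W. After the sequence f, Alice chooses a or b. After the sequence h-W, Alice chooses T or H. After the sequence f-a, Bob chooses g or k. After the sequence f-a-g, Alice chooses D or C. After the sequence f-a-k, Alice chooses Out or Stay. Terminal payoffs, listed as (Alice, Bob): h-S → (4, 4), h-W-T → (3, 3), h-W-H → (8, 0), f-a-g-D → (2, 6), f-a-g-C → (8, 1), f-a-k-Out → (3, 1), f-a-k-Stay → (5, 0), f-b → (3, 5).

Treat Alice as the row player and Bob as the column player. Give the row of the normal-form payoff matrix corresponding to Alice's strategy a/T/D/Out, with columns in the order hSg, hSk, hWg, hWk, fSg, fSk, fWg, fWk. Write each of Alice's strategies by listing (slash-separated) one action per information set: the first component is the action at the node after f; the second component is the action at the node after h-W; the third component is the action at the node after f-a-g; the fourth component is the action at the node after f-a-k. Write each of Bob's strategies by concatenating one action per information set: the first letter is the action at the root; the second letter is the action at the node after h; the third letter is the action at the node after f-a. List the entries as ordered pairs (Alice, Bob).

vs hSg: Bob plays h → Bob plays S at [h] → (4, 4)
vs hSk: Bob plays h → Bob plays S at [h] → (4, 4)
vs hWg: Bob plays h → Bob plays W at [h] → Alice plays T at [h-W] → (3, 3)
vs hWk: Bob plays h → Bob plays W at [h] → Alice plays T at [h-W] → (3, 3)
vs fSg: Bob plays f → Alice plays a at [f] → Bob plays g at [f-a] → Alice plays D at [f-a-g] → (2, 6)
vs fSk: Bob plays f → Alice plays a at [f] → Bob plays k at [f-a] → Alice plays Out at [f-a-k] → (3, 1)
vs fWg: Bob plays f → Alice plays a at [f] → Bob plays g at [f-a] → Alice plays D at [f-a-g] → (2, 6)
vs fWk: Bob plays f → Alice plays a at [f] → Bob plays k at [f-a] → Alice plays Out at [f-a-k] → (3, 1)

(4,4) (4,4) (3,3) (3,3) (2,6) (3,1) (2,6) (3,1)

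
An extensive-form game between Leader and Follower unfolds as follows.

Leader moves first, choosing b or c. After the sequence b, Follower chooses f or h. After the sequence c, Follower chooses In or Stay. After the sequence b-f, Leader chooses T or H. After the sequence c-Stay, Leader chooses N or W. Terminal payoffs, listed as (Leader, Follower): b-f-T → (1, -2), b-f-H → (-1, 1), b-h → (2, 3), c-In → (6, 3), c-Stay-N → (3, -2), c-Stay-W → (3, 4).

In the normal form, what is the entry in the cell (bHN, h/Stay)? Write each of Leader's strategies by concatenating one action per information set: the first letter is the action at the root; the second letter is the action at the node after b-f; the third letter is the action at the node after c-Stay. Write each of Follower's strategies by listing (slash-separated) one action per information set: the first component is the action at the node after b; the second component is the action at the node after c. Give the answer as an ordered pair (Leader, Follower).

(2, 3)

Trace the play path from the root:
  Leader plays b
  Follower plays h at [b]
→ terminal payoff (2, 3).
(Leader's choice at the node after b-f is never reached on this path, so it doesn't affect the outcome.)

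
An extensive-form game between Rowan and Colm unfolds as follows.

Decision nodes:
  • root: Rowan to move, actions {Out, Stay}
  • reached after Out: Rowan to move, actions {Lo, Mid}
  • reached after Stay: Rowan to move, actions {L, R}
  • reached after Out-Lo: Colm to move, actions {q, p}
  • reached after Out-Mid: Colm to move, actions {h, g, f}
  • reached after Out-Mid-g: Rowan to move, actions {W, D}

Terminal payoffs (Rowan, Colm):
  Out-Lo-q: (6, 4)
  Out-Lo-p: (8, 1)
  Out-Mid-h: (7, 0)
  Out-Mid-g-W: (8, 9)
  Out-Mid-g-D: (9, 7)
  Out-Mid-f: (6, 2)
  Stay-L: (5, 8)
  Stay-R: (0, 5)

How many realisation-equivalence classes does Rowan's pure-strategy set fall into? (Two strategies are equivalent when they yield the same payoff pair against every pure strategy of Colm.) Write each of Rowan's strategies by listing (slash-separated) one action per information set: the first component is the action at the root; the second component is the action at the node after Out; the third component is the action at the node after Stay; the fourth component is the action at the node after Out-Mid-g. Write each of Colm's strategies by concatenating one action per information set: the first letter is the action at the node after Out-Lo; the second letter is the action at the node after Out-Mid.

Rowan has 16 pure strategies: Out/Lo/L/W, Out/Lo/L/D, Out/Lo/R/W, Out/Lo/R/D, Out/Mid/L/W, Out/Mid/L/D, Out/Mid/R/W, Out/Mid/R/D, Stay/Lo/L/W, Stay/Lo/L/D, Stay/Lo/R/W, Stay/Lo/R/D, Stay/Mid/L/W, Stay/Mid/L/D, Stay/Mid/R/W, Stay/Mid/R/D. Columns: qh, qg, qf, ph, pg, pf.
{Out/Lo/L/W, Out/Lo/L/D, Out/Lo/R/W, Out/Lo/R/D} → row (6,4) (6,4) (6,4) (8,1) (8,1) (8,1)
{Out/Mid/L/W, Out/Mid/R/W} → row (7,0) (8,9) (6,2) (7,0) (8,9) (6,2)
{Out/Mid/L/D, Out/Mid/R/D} → row (7,0) (9,7) (6,2) (7,0) (9,7) (6,2)
{Stay/Lo/L/W, Stay/Lo/L/D, Stay/Mid/L/W, Stay/Mid/L/D} → row (5,8) (5,8) (5,8) (5,8) (5,8) (5,8)
{Stay/Lo/R/W, Stay/Lo/R/D, Stay/Mid/R/W, Stay/Mid/R/D} → row (0,5) (0,5) (0,5) (0,5) (0,5) (0,5)
That's 5 distinct rows out of 16 strategies.

5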